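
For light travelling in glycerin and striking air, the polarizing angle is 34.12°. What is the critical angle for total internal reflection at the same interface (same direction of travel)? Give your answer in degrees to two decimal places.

θ_c ≈ 42.65°

tan θ_B = n₂/n₁ = tan 34.12° = 0.6776.
Total internal reflection: sin θ_c = n₂/n₁ = 0.6776.
θ_c = arcsin(0.6776) = 42.65°.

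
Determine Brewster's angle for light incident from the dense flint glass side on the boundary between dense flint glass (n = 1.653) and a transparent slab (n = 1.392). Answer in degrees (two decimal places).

θ_B ≈ 40.10°

At Brewster's angle the reflected and refracted rays are perpendicular, which with Snell's law gives tan θ_B = n₂/n₁.
Here n₂/n₁ = 1.392/1.653 = 0.8421, and Brewster's law gives tan θ_B = n₂/n₁.
So θ_B = arctan 0.8421 = 40.10°.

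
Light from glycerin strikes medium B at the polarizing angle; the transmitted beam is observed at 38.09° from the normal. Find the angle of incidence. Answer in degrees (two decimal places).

θ_B ≈ 51.91°

At Brewster's angle the reflected and refracted rays are perpendicular, so θ_B + θ_t = 90°.
So θ_B = 90° − θ_t = 90° − 38.09° = 51.91°.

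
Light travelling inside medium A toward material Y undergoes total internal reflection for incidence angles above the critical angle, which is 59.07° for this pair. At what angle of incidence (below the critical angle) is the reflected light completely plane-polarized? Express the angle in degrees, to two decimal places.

θ_B ≈ 40.62°

At the critical angle sin θ_c = n₂/n₁, giving n₂/n₁ = sin 59.07° = 0.8578.
Then tan θ_B = n₂/n₁ = 0.8578, so θ_B = arctan 0.8578 = 40.62°.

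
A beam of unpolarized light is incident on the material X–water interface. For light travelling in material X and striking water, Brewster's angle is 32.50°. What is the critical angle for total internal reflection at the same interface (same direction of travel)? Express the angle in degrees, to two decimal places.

θ_c ≈ 39.57°

n₂/n₁ = tan 32.50° = 0.6371; the critical angle satisfies sin θ_c = n₂/n₁.
θ_c = arcsin(0.6371) = 39.57°.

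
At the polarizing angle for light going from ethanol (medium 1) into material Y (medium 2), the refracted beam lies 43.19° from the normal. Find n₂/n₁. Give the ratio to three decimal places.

n₂/n₁ ≈ 1.065

At Brewster incidence θ_B = 90° − θ_t = 90° − 43.19° = 46.81°.
tan θ_B = n₂/n₁, so n₂/n₁ = tan 46.81° = 1.065.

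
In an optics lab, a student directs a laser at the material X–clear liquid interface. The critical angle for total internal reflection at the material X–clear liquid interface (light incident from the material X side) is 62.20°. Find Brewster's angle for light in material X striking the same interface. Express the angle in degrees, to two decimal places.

At the critical angle sin θ_c = n₂/n₁, giving n₂/n₁ = sin 62.20° = 0.8846.
Then tan θ_B = n₂/n₁ = 0.8846, so θ_B = arctan 0.8846 = 41.50°.

θ_B ≈ 41.50°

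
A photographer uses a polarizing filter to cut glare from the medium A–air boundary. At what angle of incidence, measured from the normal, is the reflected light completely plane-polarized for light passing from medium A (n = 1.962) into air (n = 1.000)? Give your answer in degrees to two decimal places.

θ_B ≈ 27.01°

Here n₂/n₁ = 1.000/1.962 = 0.5097, and Brewster's law gives tan θ_B = n₂/n₁. Taking the arctangent, θ_B = 27.01°.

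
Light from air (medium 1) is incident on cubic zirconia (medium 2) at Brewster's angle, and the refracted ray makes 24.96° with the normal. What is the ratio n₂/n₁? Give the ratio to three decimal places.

θ_B + θ_t = 90°, so θ_B = 90° − 24.96° = 65.04°.
Then n₂/n₁ = tan θ_B = tan 65.04° = 2.148.

n₂/n₁ ≈ 2.148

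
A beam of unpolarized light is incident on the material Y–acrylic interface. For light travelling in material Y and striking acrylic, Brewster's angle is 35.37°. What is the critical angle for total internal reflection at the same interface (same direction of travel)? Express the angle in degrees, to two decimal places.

From Brewster, n₂/n₁ = tan θ_B = tan 35.37° = 0.7099.
Then sin θ_c = n₂/n₁ = 0.7099, so θ_c = arcsin 0.7099 = 45.22°.

θ_c ≈ 45.22°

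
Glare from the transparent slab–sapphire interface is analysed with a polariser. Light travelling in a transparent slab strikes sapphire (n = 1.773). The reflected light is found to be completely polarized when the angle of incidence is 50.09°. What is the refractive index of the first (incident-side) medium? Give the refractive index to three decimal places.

Brewster's law: tan θ_B = n₂/n₁ (light incident in a transparent slab, refracted into sapphire).
n₁ = n₂ / tan θ_B = 1.773 / tan 50.09° = 1.483.

n ≈ 1.483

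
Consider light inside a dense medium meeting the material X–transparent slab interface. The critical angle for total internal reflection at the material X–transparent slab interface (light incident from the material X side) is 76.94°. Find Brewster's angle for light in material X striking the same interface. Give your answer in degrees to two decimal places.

n₂/n₁ = sin θ_c = sin 76.94° = 0.9741.
tan θ_B equals the same ratio, so θ_B = arctan(0.9741) = 44.25°.

θ_B ≈ 44.25°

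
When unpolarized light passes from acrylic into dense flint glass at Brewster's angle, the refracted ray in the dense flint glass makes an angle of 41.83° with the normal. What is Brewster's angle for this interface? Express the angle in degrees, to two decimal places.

θ_B ≈ 48.17°

At Brewster's angle the reflected and refracted rays are perpendicular, so θ_B + θ_t = 90°.
θ_B = 90° − 41.83° = 48.17°.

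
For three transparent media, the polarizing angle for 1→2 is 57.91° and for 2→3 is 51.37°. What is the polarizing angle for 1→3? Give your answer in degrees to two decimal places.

tan θ_B(1→2) = n₂/n₁ = tan 57.91° = 1.5948.
tan θ_B(2→3) = n₃/n₂ = tan 51.37° = 1.2513.
n₃/n₁ = 1.9956. Then tan θ_B(1→3) = n₃/n₁, so θ_B(1→3) = arctan(1.9956) = 63.38°.

θ_B ≈ 63.38°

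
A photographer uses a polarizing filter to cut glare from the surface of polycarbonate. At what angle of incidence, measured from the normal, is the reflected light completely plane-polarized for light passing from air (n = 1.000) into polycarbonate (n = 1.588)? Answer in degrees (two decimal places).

θ_B ≈ 57.80°

The reflected p-component vanishes when tan θ_B = n₂/n₁.
Here n₂/n₁ = 1.588/1.000 = 1.5880, and Brewster's law gives tan θ_B = n₂/n₁. Taking the arctangent, θ_B = 57.80°.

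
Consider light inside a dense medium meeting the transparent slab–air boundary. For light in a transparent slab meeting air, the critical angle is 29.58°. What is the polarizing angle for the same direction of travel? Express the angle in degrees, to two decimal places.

θ_B ≈ 26.27°

n₂/n₁ = sin θ_c = sin 29.58° = 0.4936.
tan θ_B equals the same ratio, so θ_B = arctan(0.4936) = 26.27°.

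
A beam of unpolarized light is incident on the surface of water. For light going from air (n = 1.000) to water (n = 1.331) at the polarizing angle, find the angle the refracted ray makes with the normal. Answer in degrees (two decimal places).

θ_B = arctan(n₂/n₁) = arctan(1.331/1.000) = 53.08°.
The refracted ray is perpendicular to the reflected ray, so θ_t = 90° − θ_B = 36.92°.

θ_t ≈ 36.92°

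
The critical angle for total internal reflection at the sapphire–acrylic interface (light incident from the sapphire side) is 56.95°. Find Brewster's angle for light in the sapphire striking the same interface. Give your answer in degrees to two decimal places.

θ_B ≈ 39.97°

At the critical angle sin θ_c = n₂/n₁, giving n₂/n₁ = sin 56.95° = 0.8382.
Then tan θ_B = n₂/n₁ = 0.8382, so θ_B = arctan 0.8382 = 39.97°.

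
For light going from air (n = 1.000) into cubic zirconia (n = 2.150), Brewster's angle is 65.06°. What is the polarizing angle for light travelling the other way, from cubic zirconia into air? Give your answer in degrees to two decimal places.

The two Brewster angles are complementary: θ_B' = 90° − θ_B = 90° − 65.06° = 24.94°.

θ_B' ≈ 24.94°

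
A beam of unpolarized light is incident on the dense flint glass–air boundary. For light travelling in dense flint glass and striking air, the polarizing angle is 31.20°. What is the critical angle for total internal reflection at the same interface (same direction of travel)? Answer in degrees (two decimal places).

θ_c ≈ 37.27°

n₂/n₁ = tan 31.20° = 0.6056; the critical angle satisfies sin θ_c = n₂/n₁.
θ_c = arcsin(0.6056) = 37.27°.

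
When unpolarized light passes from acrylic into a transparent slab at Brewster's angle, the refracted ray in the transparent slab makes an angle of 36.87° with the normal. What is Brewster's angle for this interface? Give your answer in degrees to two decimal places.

θ_B ≈ 53.13°

Brewster's condition makes the reflected and refracted beams perpendicular: θ_B + θ_t = 90°.
θ_B = 90° − 36.87° = 53.13°.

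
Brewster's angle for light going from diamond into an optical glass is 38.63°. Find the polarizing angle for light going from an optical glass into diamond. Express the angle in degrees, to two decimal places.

θ_B' ≈ 51.37°

Reversing the direction swaps n₁ and n₂, so tan θ_B' = 1/tan θ_B and θ_B' = 90° − θ_B.
Hence θ_B' = 90° − 38.63° = 51.37°.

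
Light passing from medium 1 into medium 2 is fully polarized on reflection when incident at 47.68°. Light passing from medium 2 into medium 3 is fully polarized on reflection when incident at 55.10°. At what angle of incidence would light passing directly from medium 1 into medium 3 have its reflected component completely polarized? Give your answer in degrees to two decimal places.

θ_B ≈ 57.58°

n₂/n₁ = tan 47.68° = 1.0982 and n₃/n₂ = tan 55.10° = 1.4335.
Multiplying, n₃/n₁ = 1.0982 × 1.4335 = 1.5743, and θ_B(1→3) = arctan 1.5743 = 57.58°.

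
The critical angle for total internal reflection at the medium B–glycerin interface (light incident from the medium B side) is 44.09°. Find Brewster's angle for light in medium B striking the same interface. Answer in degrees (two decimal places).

n₂/n₁ = sin θ_c = sin 44.09° = 0.6958.
tan θ_B equals the same ratio, so θ_B = arctan(0.6958) = 34.83°.

θ_B ≈ 34.83°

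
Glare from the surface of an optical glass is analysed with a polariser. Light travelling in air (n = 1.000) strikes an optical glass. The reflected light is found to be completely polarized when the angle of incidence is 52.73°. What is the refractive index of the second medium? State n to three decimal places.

At the Brewster angle, tan θ_B = n₂/n₁ with n₁ on the incident side (air) and n₂ on the transmitted side (an optical glass).
n₂ = n₁ tan θ_B = 1.000 × tan 52.73° = 1.314.

n ≈ 1.314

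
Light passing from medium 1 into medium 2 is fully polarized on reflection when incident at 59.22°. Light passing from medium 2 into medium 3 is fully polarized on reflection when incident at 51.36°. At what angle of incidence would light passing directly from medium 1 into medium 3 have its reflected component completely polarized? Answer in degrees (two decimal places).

Each Brewster angle gives a ratio: n₂/n₁ = tan 59.22° = 1.6788, n₃/n₂ = tan 51.36° = 1.2509.
Multiplying, n₃/n₁ = 1.6788 × 1.2509 = 2.1000, and θ_B(1→3) = arctan 2.1000 = 64.54°.

θ_B ≈ 64.54°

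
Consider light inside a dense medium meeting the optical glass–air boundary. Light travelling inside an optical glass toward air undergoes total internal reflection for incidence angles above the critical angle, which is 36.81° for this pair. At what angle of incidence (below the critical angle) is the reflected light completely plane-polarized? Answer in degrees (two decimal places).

θ_B ≈ 30.93°

n₂/n₁ = sin θ_c = sin 36.81° = 0.5992.
tan θ_B equals the same ratio, so θ_B = arctan(0.5992) = 30.93°.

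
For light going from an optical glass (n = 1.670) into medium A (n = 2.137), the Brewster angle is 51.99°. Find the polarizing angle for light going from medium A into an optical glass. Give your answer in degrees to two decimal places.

θ_B' ≈ 38.01°

Reversing the direction swaps n₁ and n₂, so tan θ_B' = 1/tan θ_B and θ_B' = 90° − θ_B.
Hence θ_B' = 90° − 51.99° = 38.01°.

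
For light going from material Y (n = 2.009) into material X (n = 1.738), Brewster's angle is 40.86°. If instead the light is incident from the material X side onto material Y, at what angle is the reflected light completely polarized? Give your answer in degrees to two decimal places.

Reversing the direction swaps n₁ and n₂, so tan θ_B' = 1/tan θ_B and θ_B' = 90° − θ_B.
Hence θ_B' = 90° − 40.86° = 49.14°.

θ_B' ≈ 49.14°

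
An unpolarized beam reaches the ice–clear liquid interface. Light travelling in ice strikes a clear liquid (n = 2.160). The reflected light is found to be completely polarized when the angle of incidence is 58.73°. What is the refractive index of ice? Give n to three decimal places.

n ≈ 1.312

Full polarization of the reflected beam means tan θ_B = n₂/n₁, where n₁ is the incident medium (ice).
n₁ = n₂ / tan θ_B = 2.160 / tan 58.73° = 1.312.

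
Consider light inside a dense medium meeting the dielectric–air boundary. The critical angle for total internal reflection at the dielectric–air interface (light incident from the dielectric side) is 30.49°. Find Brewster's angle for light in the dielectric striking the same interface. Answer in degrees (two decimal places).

θ_B ≈ 26.90°

n₂/n₁ = sin θ_c = sin 30.49° = 0.5074.
tan θ_B equals the same ratio, so θ_B = arctan(0.5074) = 26.90°.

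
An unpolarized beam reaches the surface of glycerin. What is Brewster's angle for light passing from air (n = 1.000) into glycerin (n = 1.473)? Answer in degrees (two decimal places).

The reflected p-component vanishes when tan θ_B = n₂/n₁.
Here n₂/n₁ = 1.473/1.000 = 1.4730, and Brewster's law gives tan θ_B = n₂/n₁.
θ_B = arctan(1.4730) = 55.83°.

θ_B ≈ 55.83°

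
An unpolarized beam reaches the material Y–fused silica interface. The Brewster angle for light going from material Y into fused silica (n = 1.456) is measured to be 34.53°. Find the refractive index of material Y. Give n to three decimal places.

At the Brewster angle, tan θ_B = n₂/n₁ with n₁ on the incident side (material Y) and n₂ on the transmitted side (fused silica).
n₁ = n₂ / tan θ_B = 1.456 / tan 34.53° = 2.116.

n ≈ 2.116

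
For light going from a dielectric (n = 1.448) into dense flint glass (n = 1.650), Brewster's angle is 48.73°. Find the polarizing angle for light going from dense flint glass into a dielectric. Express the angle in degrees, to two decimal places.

θ_B' ≈ 41.27°

tan θ_B' = n₁/n₂ = 1/tan θ_B, so θ_B' = 90° − θ_B.
θ_B' = 90° − 48.73° = 41.27°.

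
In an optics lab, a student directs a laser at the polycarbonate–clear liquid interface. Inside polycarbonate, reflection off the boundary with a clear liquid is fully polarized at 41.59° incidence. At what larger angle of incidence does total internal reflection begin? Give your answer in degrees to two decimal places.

θ_c ≈ 62.56°

From Brewster, n₂/n₁ = tan θ_B = tan 41.59° = 0.8875.
Then sin θ_c = n₂/n₁ = 0.8875, so θ_c = arcsin 0.8875 = 62.56°.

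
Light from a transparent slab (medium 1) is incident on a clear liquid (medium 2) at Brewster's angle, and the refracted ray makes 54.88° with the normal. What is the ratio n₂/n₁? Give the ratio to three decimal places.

θ_B + θ_t = 90°, so θ_B = 90° − 54.88° = 35.12°.
Then n₂/n₁ = tan θ_B = tan 35.12° = 0.703.

n₂/n₁ ≈ 0.703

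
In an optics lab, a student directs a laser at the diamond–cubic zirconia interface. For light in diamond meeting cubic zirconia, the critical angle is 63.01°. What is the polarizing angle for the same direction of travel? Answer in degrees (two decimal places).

θ_B ≈ 41.70°

At the critical angle sin θ_c = n₂/n₁, giving n₂/n₁ = sin 63.01° = 0.8911.
Then tan θ_B = n₂/n₁ = 0.8911, so θ_B = arctan 0.8911 = 41.70°.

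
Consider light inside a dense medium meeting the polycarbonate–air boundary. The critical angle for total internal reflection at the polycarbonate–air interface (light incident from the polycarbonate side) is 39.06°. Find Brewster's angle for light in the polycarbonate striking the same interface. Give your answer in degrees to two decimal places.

θ_B ≈ 32.22°

sin θ_c = n₂/n₁, so n₂/n₁ = sin 39.06° = 0.6301.
Brewster: tan θ_B = n₂/n₁ = 0.6301.
θ_B = arctan(0.6301) = 32.22°.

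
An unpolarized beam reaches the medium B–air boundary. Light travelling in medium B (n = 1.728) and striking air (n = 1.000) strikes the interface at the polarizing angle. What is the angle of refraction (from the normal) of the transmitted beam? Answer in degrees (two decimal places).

First find Brewster's angle: tan θ_B = 1.000/1.728 = 0.5787, giving θ_B = 30.06°.
Since θ_B + θ_t = 90° at Brewster incidence, θ_t = 90° − 30.06° = 59.94°.

θ_t ≈ 59.94°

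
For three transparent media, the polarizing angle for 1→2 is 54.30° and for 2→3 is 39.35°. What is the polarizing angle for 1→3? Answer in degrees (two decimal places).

θ_B ≈ 48.77°

n₂/n₁ = tan 54.30° = 1.3916 and n₃/n₂ = tan 39.35° = 0.8199.
Multiplying, n₃/n₁ = 1.3916 × 0.8199 = 1.1411, and θ_B(1→3) = arctan 1.1411 = 48.77°.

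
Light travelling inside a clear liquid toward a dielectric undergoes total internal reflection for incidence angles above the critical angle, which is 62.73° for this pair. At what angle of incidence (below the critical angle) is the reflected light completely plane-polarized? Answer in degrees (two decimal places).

sin θ_c = n₂/n₁, so n₂/n₁ = sin 62.73° = 0.8889.
Brewster: tan θ_B = n₂/n₁ = 0.8889.
θ_B = arctan(0.8889) = 41.63°.

θ_B ≈ 41.63°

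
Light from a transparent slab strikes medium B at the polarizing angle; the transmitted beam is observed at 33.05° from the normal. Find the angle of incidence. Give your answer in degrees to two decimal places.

Brewster's condition makes the reflected and refracted beams perpendicular: θ_B + θ_t = 90°.
So θ_B = 90° − θ_t = 90° − 33.05° = 56.95°.

θ_B ≈ 56.95°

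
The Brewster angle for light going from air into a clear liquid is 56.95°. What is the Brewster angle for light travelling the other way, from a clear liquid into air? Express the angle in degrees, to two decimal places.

Reversing the direction swaps n₁ and n₂, so tan θ_B' = 1/tan θ_B and θ_B' = 90° − θ_B.
Hence θ_B' = 90° − 56.95° = 33.05°.

θ_B' ≈ 33.05°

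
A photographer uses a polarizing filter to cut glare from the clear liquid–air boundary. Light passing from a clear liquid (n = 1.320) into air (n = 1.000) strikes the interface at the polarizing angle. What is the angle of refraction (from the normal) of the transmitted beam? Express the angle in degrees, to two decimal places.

θ_t ≈ 52.85°

tan θ_B = n₂/n₁ = 1.000/1.320 = 0.7576, so θ_B = 37.15°.
At Brewster's angle the reflected and refracted rays are perpendicular, so θ_t = 90° − θ_B = 90° − 37.15° = 52.85°.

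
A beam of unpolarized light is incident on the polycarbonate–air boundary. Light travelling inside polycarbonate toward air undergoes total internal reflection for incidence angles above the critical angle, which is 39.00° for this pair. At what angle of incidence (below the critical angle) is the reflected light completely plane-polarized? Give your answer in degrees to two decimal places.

At the critical angle sin θ_c = n₂/n₁, giving n₂/n₁ = sin 39.00° = 0.6293.
Then tan θ_B = n₂/n₁ = 0.6293, so θ_B = arctan 0.6293 = 32.18°.

θ_B ≈ 32.18°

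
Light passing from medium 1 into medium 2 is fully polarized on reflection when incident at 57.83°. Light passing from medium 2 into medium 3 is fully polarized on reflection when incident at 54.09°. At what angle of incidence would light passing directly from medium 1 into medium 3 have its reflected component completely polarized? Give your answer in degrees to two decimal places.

tan θ_B(1→2) = n₂/n₁ = tan 57.83° = 1.5898.
tan θ_B(2→3) = n₃/n₂ = tan 54.09° = 1.3809.
Multiplying, n₃/n₁ = 1.5898 × 1.3809 = 2.1954, and θ_B(1→3) = arctan 2.1954 = 65.51°.

θ_B ≈ 65.51°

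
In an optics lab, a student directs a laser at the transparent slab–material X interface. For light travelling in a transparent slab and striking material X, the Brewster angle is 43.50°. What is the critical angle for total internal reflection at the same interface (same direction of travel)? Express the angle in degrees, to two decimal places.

tan θ_B = n₂/n₁ = tan 43.50° = 0.9490.
Total internal reflection: sin θ_c = n₂/n₁ = 0.9490.
θ_c = arcsin(0.9490) = 71.62°.

θ_c ≈ 71.62°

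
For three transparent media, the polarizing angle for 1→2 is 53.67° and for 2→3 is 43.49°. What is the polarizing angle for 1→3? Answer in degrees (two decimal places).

θ_B ≈ 52.22°

tan θ_B(1→2) = n₂/n₁ = tan 53.67° = 1.3598.
tan θ_B(2→3) = n₃/n₂ = tan 43.49° = 0.9486.
n₃/n₁ = 1.2900. Then tan θ_B(1→3) = n₃/n₁, so θ_B(1→3) = arctan(1.2900) = 52.22°.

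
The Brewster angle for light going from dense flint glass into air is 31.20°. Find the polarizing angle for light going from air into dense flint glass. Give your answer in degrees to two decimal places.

θ_B' ≈ 58.80°

tan θ_B' = n₁/n₂ = 1/tan θ_B, so θ_B' = 90° − θ_B.
θ_B' = 90° − 31.20° = 58.80°.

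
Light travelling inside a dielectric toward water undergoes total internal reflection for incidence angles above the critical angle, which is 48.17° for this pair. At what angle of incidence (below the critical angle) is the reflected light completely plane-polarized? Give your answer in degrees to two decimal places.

At the critical angle sin θ_c = n₂/n₁, giving n₂/n₁ = sin 48.17° = 0.7451.
Then tan θ_B = n₂/n₁ = 0.7451, so θ_B = arctan 0.7451 = 36.69°.

θ_B ≈ 36.69°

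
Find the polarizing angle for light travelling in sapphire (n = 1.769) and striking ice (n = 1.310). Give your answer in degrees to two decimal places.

Brewster's condition: tan θ_B = n₂/n₁ = 1.310/1.769 = 0.7405. Taking the arctangent, θ_B = 36.52°.

θ_B ≈ 36.52°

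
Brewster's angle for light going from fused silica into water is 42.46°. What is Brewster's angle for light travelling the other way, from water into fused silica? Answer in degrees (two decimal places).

θ_B' ≈ 47.54°

Reversing the direction swaps n₁ and n₂, so tan θ_B' = 1/tan θ_B and θ_B' = 90° − θ_B.
Hence θ_B' = 90° − 42.46° = 47.54°.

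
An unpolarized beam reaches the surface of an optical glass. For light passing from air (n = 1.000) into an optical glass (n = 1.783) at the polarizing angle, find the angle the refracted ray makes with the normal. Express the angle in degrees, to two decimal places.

θ_B = arctan(n₂/n₁) = arctan(1.783/1.000) = 60.71°.
The refracted ray is perpendicular to the reflected ray, so θ_t = 90° − θ_B = 29.29°.

θ_t ≈ 29.29°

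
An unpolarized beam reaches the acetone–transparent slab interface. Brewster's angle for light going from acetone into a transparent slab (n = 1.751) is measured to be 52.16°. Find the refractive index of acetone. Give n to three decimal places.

At Brewster's angle, tan θ_B = n₂/n₁ with n₁ on the incident side (acetone) and n₂ on the transmitted side (a transparent slab).
n₁ = n₂ / tan θ_B = 1.751 / tan 52.16° = 1.360.

n ≈ 1.360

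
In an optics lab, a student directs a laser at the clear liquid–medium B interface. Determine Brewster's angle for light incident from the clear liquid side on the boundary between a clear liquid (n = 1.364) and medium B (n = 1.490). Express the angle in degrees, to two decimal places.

tan θ_B = n₂/n₁ = 1.490/1.364 = 1.0924. Taking the arctangent, θ_B = 47.53°.

θ_B ≈ 47.53°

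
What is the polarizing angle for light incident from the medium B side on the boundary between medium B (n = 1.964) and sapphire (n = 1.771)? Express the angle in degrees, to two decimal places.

θ_B ≈ 42.04°

tan θ_B = n₂/n₁ = 1.771/1.964 = 0.9017.
θ_B = arctan(0.9017) = 42.04°.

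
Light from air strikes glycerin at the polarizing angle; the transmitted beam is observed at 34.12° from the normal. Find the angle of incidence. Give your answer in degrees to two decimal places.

Brewster's condition makes the reflected and refracted beams perpendicular: θ_B + θ_t = 90°.
So θ_B = 90° − θ_t = 90° − 34.12° = 55.88°.

θ_B ≈ 55.88°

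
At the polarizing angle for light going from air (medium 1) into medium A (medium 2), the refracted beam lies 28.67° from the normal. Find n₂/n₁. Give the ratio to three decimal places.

At Brewster incidence θ_B = 90° − θ_t = 90° − 28.67° = 61.33°.
Then n₂/n₁ = tan θ_B = tan 61.33° = 1.829.

n₂/n₁ ≈ 1.829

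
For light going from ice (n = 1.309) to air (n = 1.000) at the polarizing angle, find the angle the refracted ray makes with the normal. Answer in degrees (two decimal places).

θ_t ≈ 52.62°

tan θ_B = n₂/n₁ = 1.000/1.309 = 0.7639, so θ_B = 37.38°.
Since θ_B + θ_t = 90° at Brewster incidence, θ_t = 90° − 37.38° = 52.62°.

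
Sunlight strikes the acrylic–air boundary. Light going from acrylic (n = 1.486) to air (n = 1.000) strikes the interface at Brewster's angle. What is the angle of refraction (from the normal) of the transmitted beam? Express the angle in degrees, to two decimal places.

tan θ_B = n₂/n₁ = 1.000/1.486 = 0.6729, so θ_B = 33.94°.
The refracted ray is perpendicular to the reflected ray, so θ_t = 90° − θ_B = 56.06°.

θ_t ≈ 56.06°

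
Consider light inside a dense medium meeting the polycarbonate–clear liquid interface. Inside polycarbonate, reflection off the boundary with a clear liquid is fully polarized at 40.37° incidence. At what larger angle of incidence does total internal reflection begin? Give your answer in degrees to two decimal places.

θ_c ≈ 58.23°

tan θ_B = n₂/n₁ = tan 40.37° = 0.8502.
Total internal reflection: sin θ_c = n₂/n₁ = 0.8502.
θ_c = arcsin(0.8502) = 58.23°.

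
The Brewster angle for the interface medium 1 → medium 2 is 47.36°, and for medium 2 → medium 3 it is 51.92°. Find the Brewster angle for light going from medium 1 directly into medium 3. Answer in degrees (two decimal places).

θ_B ≈ 54.19°

n₂/n₁ = tan 47.36° = 1.0860 and n₃/n₂ = tan 51.92° = 1.2763.
So n₃/n₁ = (n₂/n₁)(n₃/n₂) = 1.0860 × 1.2763 = 1.3860.
θ_B(1→3) = arctan(1.3860) = 54.19°.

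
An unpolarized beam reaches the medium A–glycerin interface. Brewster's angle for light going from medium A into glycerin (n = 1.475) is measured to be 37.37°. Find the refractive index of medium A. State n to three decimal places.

n ≈ 1.931

Brewster's law: tan θ_B = n₂/n₁ (light incident in medium A, refracted into glycerin).
n₁ = n₂ / tan θ_B = 1.475 / tan 37.37° = 1.931.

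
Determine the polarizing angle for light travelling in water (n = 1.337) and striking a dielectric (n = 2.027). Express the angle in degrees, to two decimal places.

tan θ_B = n₂/n₁ = 2.027/1.337 = 1.5161.
θ_B = arctan(1.5161) = 56.59°.

θ_B ≈ 56.59°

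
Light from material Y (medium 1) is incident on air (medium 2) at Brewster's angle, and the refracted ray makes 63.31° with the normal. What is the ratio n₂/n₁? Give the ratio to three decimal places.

θ_B + θ_t = 90°, so θ_B = 90° − 63.31° = 26.69°.
Then n₂/n₁ = tan θ_B = tan 26.69° = 0.503.

n₂/n₁ ≈ 0.503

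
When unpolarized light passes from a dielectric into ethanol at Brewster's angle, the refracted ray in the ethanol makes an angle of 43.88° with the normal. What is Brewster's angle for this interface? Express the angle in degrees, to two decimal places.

θ_B ≈ 46.12°

Since the reflected and refracted rays are at right angles at the polarizing angle, θ_B + θ_t = 90°.
So θ_B = 90° − θ_t = 90° − 43.88° = 46.12°.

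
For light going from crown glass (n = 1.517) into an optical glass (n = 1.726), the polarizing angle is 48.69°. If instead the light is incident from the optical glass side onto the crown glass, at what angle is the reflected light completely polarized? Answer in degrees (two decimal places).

θ_B' ≈ 41.31°

The two Brewster angles are complementary: θ_B' = 90° − θ_B = 90° − 48.69° = 41.31°.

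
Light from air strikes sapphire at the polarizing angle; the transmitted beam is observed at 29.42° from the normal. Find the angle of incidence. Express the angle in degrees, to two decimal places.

θ_B ≈ 60.58°

Brewster's condition makes the reflected and refracted beams perpendicular: θ_B + θ_t = 90°.
θ_B = 90° − 29.42° = 60.58°.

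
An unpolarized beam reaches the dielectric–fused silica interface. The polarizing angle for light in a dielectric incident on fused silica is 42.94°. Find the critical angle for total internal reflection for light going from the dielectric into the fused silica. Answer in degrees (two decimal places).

θ_c ≈ 68.52°

n₂/n₁ = tan 42.94° = 0.9306; the critical angle satisfies sin θ_c = n₂/n₁.
θ_c = arcsin(0.9306) = 68.52°.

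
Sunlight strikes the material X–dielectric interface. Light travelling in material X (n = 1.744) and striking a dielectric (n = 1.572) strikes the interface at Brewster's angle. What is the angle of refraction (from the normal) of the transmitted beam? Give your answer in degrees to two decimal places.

θ_t ≈ 47.97°

First find Brewster's angle: tan θ_B = 1.572/1.744 = 0.9014, giving θ_B = 42.03°.
The refracted ray is perpendicular to the reflected ray, so θ_t = 90° − θ_B = 47.97°.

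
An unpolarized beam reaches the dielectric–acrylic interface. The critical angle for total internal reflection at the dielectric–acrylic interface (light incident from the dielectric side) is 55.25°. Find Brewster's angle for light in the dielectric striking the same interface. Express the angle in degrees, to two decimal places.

n₂/n₁ = sin θ_c = sin 55.25° = 0.8216.
tan θ_B equals the same ratio, so θ_B = arctan(0.8216) = 39.41°.

θ_B ≈ 39.41°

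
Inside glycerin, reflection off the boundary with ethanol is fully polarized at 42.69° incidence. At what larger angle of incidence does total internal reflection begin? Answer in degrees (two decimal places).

θ_c ≈ 67.29°

From Brewster, n₂/n₁ = tan θ_B = tan 42.69° = 0.9225.
Then sin θ_c = n₂/n₁ = 0.9225, so θ_c = arcsin 0.9225 = 67.29°.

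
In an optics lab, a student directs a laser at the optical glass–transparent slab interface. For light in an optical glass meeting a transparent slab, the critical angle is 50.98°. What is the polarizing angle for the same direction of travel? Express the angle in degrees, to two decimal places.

sin θ_c = n₂/n₁, so n₂/n₁ = sin 50.98° = 0.7769.
Brewster: tan θ_B = n₂/n₁ = 0.7769.
θ_B = arctan(0.7769) = 37.84°.

θ_B ≈ 37.84°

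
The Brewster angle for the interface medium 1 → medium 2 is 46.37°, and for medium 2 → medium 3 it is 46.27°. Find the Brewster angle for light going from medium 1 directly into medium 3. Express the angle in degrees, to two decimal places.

θ_B ≈ 47.64°

tan θ_B(1→2) = n₂/n₁ = tan 46.37° = 1.0490.
tan θ_B(2→3) = n₃/n₂ = tan 46.27° = 1.0453.
n₃/n₁ = 1.0966. Then tan θ_B(1→3) = n₃/n₁, so θ_B(1→3) = arctan(1.0966) = 47.64°.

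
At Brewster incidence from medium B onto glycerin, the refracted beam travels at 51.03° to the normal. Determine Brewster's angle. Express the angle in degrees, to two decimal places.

Since the reflected and refracted rays are at right angles at the polarizing angle, θ_B + θ_t = 90°.
So θ_B = 90° − θ_t = 90° − 51.03° = 38.97°.

θ_B ≈ 38.97°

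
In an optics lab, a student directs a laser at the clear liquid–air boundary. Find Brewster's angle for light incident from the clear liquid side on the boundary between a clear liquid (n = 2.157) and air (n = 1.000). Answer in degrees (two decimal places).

θ_B ≈ 24.87°

tan θ_B = n₂/n₁ = 1.000/2.157 = 0.4636. Taking the arctangent, θ_B = 24.87°.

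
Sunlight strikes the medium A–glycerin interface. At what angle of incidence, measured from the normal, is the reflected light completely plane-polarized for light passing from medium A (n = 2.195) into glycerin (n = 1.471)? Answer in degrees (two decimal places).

Brewster's condition: tan θ_B = n₂/n₁ = 1.471/2.195 = 0.6702.
θ_B = arctan(0.6702) = 33.83°.

θ_B ≈ 33.83°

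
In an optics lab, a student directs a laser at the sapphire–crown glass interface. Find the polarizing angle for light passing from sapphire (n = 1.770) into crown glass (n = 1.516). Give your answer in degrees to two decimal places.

θ_B ≈ 40.58°

At Brewster's angle the reflected and refracted rays are perpendicular, which with Snell's law gives tan θ_B = n₂/n₁.
Here n₂/n₁ = 1.516/1.770 = 0.8565, and Brewster's law gives tan θ_B = n₂/n₁.
So θ_B = arctan 0.8565 = 40.58°.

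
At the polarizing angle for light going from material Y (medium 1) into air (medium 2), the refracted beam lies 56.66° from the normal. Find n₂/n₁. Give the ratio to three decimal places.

At Brewster incidence θ_B = 90° − θ_t = 90° − 56.66° = 33.34°.
tan θ_B = n₂/n₁, so n₂/n₁ = tan 33.34° = 0.658.

n₂/n₁ ≈ 0.658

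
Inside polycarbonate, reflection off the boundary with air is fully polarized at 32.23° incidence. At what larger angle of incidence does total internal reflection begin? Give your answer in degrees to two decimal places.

tan θ_B = n₂/n₁ = tan 32.23° = 0.6305.
Total internal reflection: sin θ_c = n₂/n₁ = 0.6305.
θ_c = arcsin(0.6305) = 39.08°.

θ_c ≈ 39.08°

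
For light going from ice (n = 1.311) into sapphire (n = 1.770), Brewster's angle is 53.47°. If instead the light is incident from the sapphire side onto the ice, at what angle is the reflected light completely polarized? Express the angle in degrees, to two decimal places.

Reversing the direction swaps n₁ and n₂, so tan θ_B' = 1/tan θ_B and θ_B' = 90° − θ_B.
Hence θ_B' = 90° − 53.47° = 36.53°.

θ_B' ≈ 36.53°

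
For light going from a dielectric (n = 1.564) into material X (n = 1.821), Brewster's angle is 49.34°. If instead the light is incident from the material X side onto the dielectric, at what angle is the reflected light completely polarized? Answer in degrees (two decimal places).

θ_B' ≈ 40.66°

The two Brewster angles are complementary: θ_B' = 90° − θ_B = 90° − 49.34° = 40.66°.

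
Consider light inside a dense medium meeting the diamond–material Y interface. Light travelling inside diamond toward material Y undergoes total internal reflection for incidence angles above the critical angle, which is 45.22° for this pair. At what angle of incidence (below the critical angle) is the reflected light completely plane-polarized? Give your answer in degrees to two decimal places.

θ_B ≈ 35.37°

sin θ_c = n₂/n₁, so n₂/n₁ = sin 45.22° = 0.7098.
Brewster: tan θ_B = n₂/n₁ = 0.7098.
θ_B = arctan(0.7098) = 35.37°.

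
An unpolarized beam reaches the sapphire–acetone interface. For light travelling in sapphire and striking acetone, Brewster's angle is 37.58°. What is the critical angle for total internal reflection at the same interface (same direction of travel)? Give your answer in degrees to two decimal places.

From Brewster, n₂/n₁ = tan θ_B = tan 37.58° = 0.7695.
Then sin θ_c = n₂/n₁ = 0.7695, so θ_c = arcsin 0.7695 = 50.31°.

θ_c ≈ 50.31°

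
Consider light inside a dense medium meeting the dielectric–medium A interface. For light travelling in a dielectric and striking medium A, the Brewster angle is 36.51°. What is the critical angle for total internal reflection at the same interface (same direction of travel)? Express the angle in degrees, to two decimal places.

From Brewster, n₂/n₁ = tan θ_B = tan 36.51° = 0.7402.
Then sin θ_c = n₂/n₁ = 0.7402, so θ_c = arcsin 0.7402 = 47.75°.

θ_c ≈ 47.75°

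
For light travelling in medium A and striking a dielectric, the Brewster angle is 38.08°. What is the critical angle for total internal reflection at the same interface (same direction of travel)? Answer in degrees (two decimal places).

tan θ_B = n₂/n₁ = tan 38.08° = 0.7835.
Total internal reflection: sin θ_c = n₂/n₁ = 0.7835.
θ_c = arcsin(0.7835) = 51.59°.

θ_c ≈ 51.59°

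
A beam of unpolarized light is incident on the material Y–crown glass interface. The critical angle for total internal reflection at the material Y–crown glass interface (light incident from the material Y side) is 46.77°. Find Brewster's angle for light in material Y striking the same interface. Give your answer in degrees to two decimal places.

At the critical angle sin θ_c = n₂/n₁, giving n₂/n₁ = sin 46.77° = 0.7286.
Then tan θ_B = n₂/n₁ = 0.7286, so θ_B = arctan 0.7286 = 36.08°.

θ_B ≈ 36.08°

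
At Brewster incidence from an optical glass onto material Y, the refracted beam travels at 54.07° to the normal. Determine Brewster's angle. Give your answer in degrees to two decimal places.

θ_B ≈ 35.93°

Since the reflected and refracted rays are at right angles at the polarizing angle, θ_B + θ_t = 90°.
θ_B = 90° − 54.07° = 35.93°.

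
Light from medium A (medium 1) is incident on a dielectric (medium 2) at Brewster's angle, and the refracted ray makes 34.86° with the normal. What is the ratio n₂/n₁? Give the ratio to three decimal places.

n₂/n₁ ≈ 1.436

At Brewster incidence θ_B = 90° − θ_t = 90° − 34.86° = 55.14°.
tan θ_B = n₂/n₁, so n₂/n₁ = tan 55.14° = 1.436.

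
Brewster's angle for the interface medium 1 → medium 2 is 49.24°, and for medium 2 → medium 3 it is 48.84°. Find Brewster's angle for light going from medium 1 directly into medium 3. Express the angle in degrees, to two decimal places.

tan θ_B(1→2) = n₂/n₁ = tan 49.24° = 1.1601.
tan θ_B(2→3) = n₃/n₂ = tan 48.84° = 1.1439.
n₃/n₁ = 1.3271. Then tan θ_B(1→3) = n₃/n₁, so θ_B(1→3) = arctan(1.3271) = 53.00°.

θ_B ≈ 53.00°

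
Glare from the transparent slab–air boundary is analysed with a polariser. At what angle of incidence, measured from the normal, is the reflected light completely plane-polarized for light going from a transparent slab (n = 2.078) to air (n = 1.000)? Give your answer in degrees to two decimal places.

The reflected p-component vanishes when tan θ_B = n₂/n₁.
Here n₂/n₁ = 1.000/2.078 = 0.4812, and Brewster's law gives tan θ_B = n₂/n₁.
θ_B = arctan(0.4812) = 25.70°.

θ_B ≈ 25.70°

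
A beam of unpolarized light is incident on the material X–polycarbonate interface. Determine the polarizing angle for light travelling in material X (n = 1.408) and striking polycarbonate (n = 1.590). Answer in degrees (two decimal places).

θ_B ≈ 48.47°

tan θ_B = n₂/n₁ = 1.590/1.408 = 1.1293.
So θ_B = arctan 1.1293 = 48.47°.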